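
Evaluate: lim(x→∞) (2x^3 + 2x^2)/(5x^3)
This is an ∞/∞ indeterminate form.

Apply L'Hôpital's rule: differentiate numerator and denominator separately.
  f(x) = 2·x^3 + 2·x^2   ⇒   f'(x) = 6·x^2 + 4·x
  g(x) = 5·x^3   ⇒   g'(x) = 15·x^2
  lim(x→∞) f'(x)/g'(x) = lim(x→∞) (6·x^2 + 4·x)/(15·x^2)
  = 2/5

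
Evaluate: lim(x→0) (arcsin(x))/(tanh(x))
This is a 0/0 indeterminate form.

Apply L'Hôpital's rule: differentiate numerator and denominator separately.
  f(x) = asin(x)   ⇒   f'(x) = 1/sqrt(1 - x^2)
  g(x) = tanh(x)   ⇒   g'(x) = 1 - tanh(x)^2
  lim(x→0) f'(x)/g'(x) = lim(x→0) (1/sqrt(1 - x^2))/(1 - tanh(x)^2)
  = 1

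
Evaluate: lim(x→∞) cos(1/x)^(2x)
This is an exponential indeterminate form.

For exponential indeterminate forms, take the natural log:
  Let L = lim(x→∞) cos(1/x)^(2x)
  Then ln(L) = lim(x→∞) [exponent × ln(base)]
  Evaluate using L'Hôpital or standard limits, then exponentiate.
  L = 1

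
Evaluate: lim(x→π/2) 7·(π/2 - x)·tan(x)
This is a 0·∞ indeterminate form.

Rewrite 0·∞ as a quotient (0/0 or ∞/∞ form), then apply L'Hôpital's rule:
  lim(x→π/2) 7·(π/2 - x)·tan(x) = 7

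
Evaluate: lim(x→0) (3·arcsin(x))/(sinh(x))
This is a 0/0 indeterminate form.

Apply L'Hôpital's rule: differentiate numerator and denominator separately.
  f(x) = 3·asin(x)   ⇒   f'(x) = 3/sqrt(1 - x^2)
  g(x) = sinh(x)   ⇒   g'(x) = cosh(x)
  lim(x→0) f'(x)/g'(x) = lim(x→0) (3/sqrt(1 - x^2))/(cosh(x))
  = 3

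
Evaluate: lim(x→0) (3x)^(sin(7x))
This is an exponential indeterminate form.

For exponential indeterminate forms, take the natural log:
  Let L = lim(x→0) (3x)^(sin(7x))
  Then ln(L) = lim(x→0) [exponent × ln(base)]
  Evaluate using L'Hôpital or standard limits, then exponentiate.
  L = 1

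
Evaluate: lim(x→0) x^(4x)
This is an exponential indeterminate form.

For exponential indeterminate forms, take the natural log:
  Let L = lim(x→0) x^(4x)
  Then ln(L) = lim(x→0) [exponent × ln(base)]
  Evaluate using L'Hôpital or standard limits, then exponentiate.
  L = 1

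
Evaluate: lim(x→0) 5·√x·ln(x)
This is a 0·∞ indeterminate form.

Rewrite 0·∞ as a quotient (0/0 or ∞/∞ form), then apply L'Hôpital's rule:
  lim(x→0) 5·√x·ln(x) = 0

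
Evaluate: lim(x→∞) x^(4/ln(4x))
This is an exponential indeterminate form.

For exponential indeterminate forms, take the natural log:
  Let L = lim(x→∞) x^(4/ln(4x))
  Then ln(L) = lim(x→∞) [exponent × ln(base)]
  Evaluate using L'Hôpital or standard limits, then exponentiate.
  L = e^(4)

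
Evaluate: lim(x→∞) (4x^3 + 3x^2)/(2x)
This is an ∞/∞ indeterminate form.

Apply L'Hôpital's rule: differentiate numerator and denominator separately.
  f(x) = 4·x^3 + 3·x^2   ⇒   f'(x) = 12·x^2 + 6·x
  g(x) = 2·x   ⇒   g'(x) = 2
  lim(x→∞) f'(x)/g'(x) = lim(x→∞) (12·x^2 + 6·x)/(2)
  = ∞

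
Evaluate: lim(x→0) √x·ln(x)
This is a 0·∞ indeterminate form.

Rewrite 0·∞ as a quotient (0/0 or ∞/∞ form), then apply L'Hôpital's rule:
  lim(x→0) √x·ln(x) = 0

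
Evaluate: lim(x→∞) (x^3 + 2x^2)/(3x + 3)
This is an ∞/∞ indeterminate form.

Apply L'Hôpital's rule: differentiate numerator and denominator separately.
  f(x) = x^3 + 2·x^2   ⇒   f'(x) = 3·x^2 + 4·x
  g(x) = 3·x + 3   ⇒   g'(x) = 3
  lim(x→∞) f'(x)/g'(x) = lim(x→∞) (3·x^2 + 4·x)/(3)
  = ∞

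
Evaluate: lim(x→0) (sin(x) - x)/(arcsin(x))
This is a 0/0 indeterminate form.

Apply L'Hôpital's rule: differentiate numerator and denominator separately.
  f(x) = -x + sin(x)   ⇒   f'(x) = cos(x) - 1
  g(x) = asin(x)   ⇒   g'(x) = 1/sqrt(1 - x^2)
  lim(x→0) f'(x)/g'(x) = lim(x→0) (cos(x) - 1)/(1/sqrt(1 - x^2))
  = 0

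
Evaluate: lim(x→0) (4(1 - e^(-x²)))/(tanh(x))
This is a 0/0 indeterminate form.

Apply L'Hôpital's rule: differentiate numerator and denominator separately.
  f(x) = 4 - 4·e^(-x^2)   ⇒   f'(x) = 8·x·e^(-x^2)
  g(x) = tanh(x)   ⇒   g'(x) = 1 - tanh(x)^2
  lim(x→0) f'(x)/g'(x) = lim(x→0) (8·x·e^(-x^2))/(1 - tanh(x)^2)
  = 0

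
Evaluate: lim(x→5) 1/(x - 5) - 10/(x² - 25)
This is an ∞-∞ indeterminate form.

Combine fractions or rationalize to convert ∞-∞ to 0/0 form:
  lim(x→5) 1/(x - 5) - 10/(x² - 25) = 1/10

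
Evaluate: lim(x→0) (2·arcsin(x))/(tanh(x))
This is a 0/0 indeterminate form.

Apply L'Hôpital's rule: differentiate numerator and denominator separately.
  f(x) = 2·asin(x)   ⇒   f'(x) = 2/sqrt(1 - x^2)
  g(x) = tanh(x)   ⇒   g'(x) = 1 - tanh(x)^2
  lim(x→0) f'(x)/g'(x) = lim(x→0) (2/sqrt(1 - x^2))/(1 - tanh(x)^2)
  = 2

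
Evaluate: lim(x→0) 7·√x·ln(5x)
This is a 0·∞ indeterminate form.

Rewrite 0·∞ as a quotient (0/0 or ∞/∞ form), then apply L'Hôpital's rule:
  lim(x→0) 7·√x·ln(5x) = 0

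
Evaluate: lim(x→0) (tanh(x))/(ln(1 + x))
This is a 0/0 indeterminate form.

Apply L'Hôpital's rule: differentiate numerator and denominator separately.
  f(x) = tanh(x)   ⇒   f'(x) = 1 - tanh(x)^2
  g(x) = ln(x + 1)   ⇒   g'(x) = 1/(x + 1)
  lim(x→0) f'(x)/g'(x) = lim(x→0) (1 - tanh(x)^2)/(1/(x + 1))
  = 1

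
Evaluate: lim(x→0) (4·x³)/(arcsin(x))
This is a 0/0 indeterminate form.

Apply L'Hôpital's rule: differentiate numerator and denominator separately.
  f(x) = 4·x^3   ⇒   f'(x) = 12·x^2
  g(x) = asin(x)   ⇒   g'(x) = 1/sqrt(1 - x^2)
  lim(x→0) f'(x)/g'(x) = lim(x→0) (12·x^2)/(1/sqrt(1 - x^2))
  = 0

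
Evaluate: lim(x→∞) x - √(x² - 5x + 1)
This is an ∞-∞ indeterminate form.

Combine fractions or rationalize to convert ∞-∞ to 0/0 form:
  lim(x→∞) x - √(x² - 5x + 1) = 5/2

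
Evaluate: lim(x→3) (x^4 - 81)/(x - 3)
This is a standard limit.

Factor or rationalize the expression:
  lim(x→3) (x^4 - 81)/(x - 3) = 108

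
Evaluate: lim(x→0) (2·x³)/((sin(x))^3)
This is a 0/0 indeterminate form.

Apply L'Hôpital's rule: differentiate numerator and denominator separately.
  f(x) = 2·x^3   ⇒   f'(x) = 6·x^2
  g(x) = sin(x)^3   ⇒   g'(x) = 3·sin(x)^2·cos(x)
  lim(x→0) f'(x)/g'(x) = lim(x→0) (6·x^2)/(3·sin(x)^2·cos(x))
  = 2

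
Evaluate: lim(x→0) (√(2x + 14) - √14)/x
This is a standard limit.

Factor or rationalize the expression:
  lim(x→0) (√(2x + 14) - √14)/x = sqrt(14)/14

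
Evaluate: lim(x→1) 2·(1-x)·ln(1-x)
This is a 0·∞ indeterminate form.

Rewrite 0·∞ as a quotient (0/0 or ∞/∞ form), then apply L'Hôpital's rule:
  lim(x→1) 2·(1-x)·ln(1-x) = 0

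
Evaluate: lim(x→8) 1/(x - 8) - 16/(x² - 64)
This is an ∞-∞ indeterminate form.

Combine fractions or rationalize to convert ∞-∞ to 0/0 form:
  lim(x→8) 1/(x - 8) - 16/(x² - 64) = 1/16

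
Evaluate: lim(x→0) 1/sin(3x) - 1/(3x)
This is an ∞-∞ indeterminate form.

Combine fractions or rationalize to convert ∞-∞ to 0/0 form:
  lim(x→0) 1/sin(3x) - 1/(3x) = 0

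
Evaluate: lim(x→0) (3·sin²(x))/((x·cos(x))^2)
This is a 0/0 indeterminate form.

Apply L'Hôpital's rule: differentiate numerator and denominator separately.
  f(x) = 3·sin(x)^2   ⇒   f'(x) = 6·sin(x)·cos(x)
  g(x) = x^2·cos(x)^2   ⇒   g'(x) = -2·x^2·sin(x)·cos(x) + 2·x·cos(x)^2
  lim(x→0) f'(x)/g'(x) = lim(x→0) (6·sin(x)·cos(x))/(-2·x^2·sin(x)·cos(x) + 2·x·cos(x)^2)
  = 3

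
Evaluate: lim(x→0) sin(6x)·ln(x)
This is a 0·∞ indeterminate form.

Rewrite 0·∞ as a quotient (0/0 or ∞/∞ form), then apply L'Hôpital's rule:
  lim(x→0) sin(6x)·ln(x) = 0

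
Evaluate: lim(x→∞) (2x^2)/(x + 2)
This is an ∞/∞ indeterminate form.

Apply L'Hôpital's rule: differentiate numerator and denominator separately.
  f(x) = 2·x^2   ⇒   f'(x) = 4·x
  g(x) = x + 2   ⇒   g'(x) = 1
  lim(x→∞) f'(x)/g'(x) = lim(x→∞) (4·x)/(1)
  = ∞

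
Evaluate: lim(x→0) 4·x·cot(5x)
This is a 0·∞ indeterminate form.

Rewrite 0·∞ as a quotient (0/0 or ∞/∞ form), then apply L'Hôpital's rule:
  lim(x→0) 4·x·cot(5x) = 4/5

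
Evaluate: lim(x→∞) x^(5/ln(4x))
This is an exponential indeterminate form.

For exponential indeterminate forms, take the natural log:
  Let L = lim(x→∞) x^(5/ln(4x))
  Then ln(L) = lim(x→∞) [exponent × ln(base)]
  Evaluate using L'Hôpital or standard limits, then exponentiate.
  L = e^(5)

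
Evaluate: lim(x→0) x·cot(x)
This is a 0·∞ indeterminate form.

Rewrite 0·∞ as a quotient (0/0 or ∞/∞ form), then apply L'Hôpital's rule:
  lim(x→0) x·cot(x) = 1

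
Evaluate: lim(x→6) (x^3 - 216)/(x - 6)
This is a standard limit.

Factor or rationalize the expression:
  lim(x→6) (x^3 - 216)/(x - 6) = 108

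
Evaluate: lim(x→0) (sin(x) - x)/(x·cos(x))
This is a 0/0 indeterminate form.

Apply L'Hôpital's rule: differentiate numerator and denominator separately.
  f(x) = -x + sin(x)   ⇒   f'(x) = cos(x) - 1
  g(x) = x·cos(x)   ⇒   g'(x) = -x·sin(x) + cos(x)
  lim(x→0) f'(x)/g'(x) = lim(x→0) (cos(x) - 1)/(-x·sin(x) + cos(x))
  = 0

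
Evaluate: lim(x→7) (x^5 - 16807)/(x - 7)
This is a standard limit.

Factor or rationalize the expression:
  lim(x→7) (x^5 - 16807)/(x - 7) = 12005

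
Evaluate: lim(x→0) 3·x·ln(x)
This is a 0·∞ indeterminate form.

Rewrite 0·∞ as a quotient (0/0 or ∞/∞ form), then apply L'Hôpital's rule:
  lim(x→0) 3·x·ln(x) = 0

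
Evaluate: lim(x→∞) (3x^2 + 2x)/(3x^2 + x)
This is an ∞/∞ indeterminate form.

Apply L'Hôpital's rule: differentiate numerator and denominator separately.
  f(x) = 3·x^2 + 2·x   ⇒   f'(x) = 6·x + 2
  g(x) = 3·x^2 + x   ⇒   g'(x) = 6·x + 1
  lim(x→∞) f'(x)/g'(x) = lim(x→∞) (6·x + 2)/(6·x + 1)
  = 1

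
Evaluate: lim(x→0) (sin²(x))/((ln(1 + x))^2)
This is a 0/0 indeterminate form.

Apply L'Hôpital's rule: differentiate numerator and denominator separately.
  f(x) = sin(x)^2   ⇒   f'(x) = 2·sin(x)·cos(x)
  g(x) = ln(x + 1)^2   ⇒   g'(x) = 2·ln(x + 1)/(x + 1)
  lim(x→0) f'(x)/g'(x) = lim(x→0) (2·sin(x)·cos(x))/(2·ln(x + 1)/(x + 1))
  = 1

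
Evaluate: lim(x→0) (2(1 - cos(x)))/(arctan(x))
This is a 0/0 indeterminate form.

Apply L'Hôpital's rule: differentiate numerator and denominator separately.
  f(x) = 2 - 2·cos(x)   ⇒   f'(x) = 2·sin(x)
  g(x) = atan(x)   ⇒   g'(x) = 1/(x^2 + 1)
  lim(x→0) f'(x)/g'(x) = lim(x→0) (2·sin(x))/(1/(x^2 + 1))
  = 0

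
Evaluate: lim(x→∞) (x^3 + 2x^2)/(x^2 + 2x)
This is an ∞/∞ indeterminate form.

Apply L'Hôpital's rule: differentiate numerator and denominator separately.
  f(x) = x^3 + 2·x^2   ⇒   f'(x) = 3·x^2 + 4·x
  g(x) = x^2 + 2·x   ⇒   g'(x) = 2·x + 2
  lim(x→∞) f'(x)/g'(x) = lim(x→∞) (3·x^2 + 4·x)/(2·x + 2)
  = ∞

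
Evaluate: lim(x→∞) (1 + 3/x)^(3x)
This is an exponential indeterminate form.

For exponential indeterminate forms, take the natural log:
  Let L = lim(x→∞) (1 + 3/x)^(3x)
  Then ln(L) = lim(x→∞) [exponent × ln(base)]
  Evaluate using L'Hôpital or standard limits, then exponentiate.
  L = e^(9)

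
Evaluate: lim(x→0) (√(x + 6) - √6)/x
This is a standard limit.

Factor or rationalize the expression:
  lim(x→0) (√(x + 6) - √6)/x = sqrt(6)/12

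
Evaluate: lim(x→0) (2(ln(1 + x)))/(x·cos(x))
This is a 0/0 indeterminate form.

Apply L'Hôpital's rule: differentiate numerator and denominator separately.
  f(x) = 2·ln(x + 1)   ⇒   f'(x) = 2/(x + 1)
  g(x) = x·cos(x)   ⇒   g'(x) = -x·sin(x) + cos(x)
  lim(x→0) f'(x)/g'(x) = lim(x→0) (2/(x + 1))/(-x·sin(x) + cos(x))
  = 2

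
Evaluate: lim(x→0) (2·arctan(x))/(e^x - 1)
This is a 0/0 indeterminate form.

Apply L'Hôpital's rule: differentiate numerator and denominator separately.
  f(x) = 2·atan(x)   ⇒   f'(x) = 2/(x^2 + 1)
  g(x) = e^(x) - 1   ⇒   g'(x) = e^(x)
  lim(x→0) f'(x)/g'(x) = lim(x→0) (2/(x^2 + 1))/(e^(x))
  = 2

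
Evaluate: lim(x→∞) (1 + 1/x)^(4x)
This is an exponential indeterminate form.

For exponential indeterminate forms, take the natural log:
  Let L = lim(x→∞) (1 + 1/x)^(4x)
  Then ln(L) = lim(x→∞) [exponent × ln(base)]
  Evaluate using L'Hôpital or standard limits, then exponentiate.
  L = e^(4)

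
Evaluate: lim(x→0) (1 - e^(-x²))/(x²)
This is a 0/0 indeterminate form.

Apply L'Hôpital's rule: differentiate numerator and denominator separately.
  f(x) = 1 - e^(-x^2)   ⇒   f'(x) = 2·x·e^(-x^2)
  g(x) = x^2   ⇒   g'(x) = 2·x
  lim(x→0) f'(x)/g'(x) = lim(x→0) (2·x·e^(-x^2))/(2·x)
  = 1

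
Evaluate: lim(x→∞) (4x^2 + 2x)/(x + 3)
This is an ∞/∞ indeterminate form.

Apply L'Hôpital's rule: differentiate numerator and denominator separately.
  f(x) = 4·x^2 + 2·x   ⇒   f'(x) = 8·x + 2
  g(x) = x + 3   ⇒   g'(x) = 1
  lim(x→∞) f'(x)/g'(x) = lim(x→∞) (8·x + 2)/(1)
  = ∞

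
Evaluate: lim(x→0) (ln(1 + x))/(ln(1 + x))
This is a 0/0 indeterminate form.

Apply L'Hôpital's rule: differentiate numerator and denominator separately.
  f(x) = ln(x + 1)   ⇒   f'(x) = 1/(x + 1)
  g(x) = ln(x + 1)   ⇒   g'(x) = 1/(x + 1)
  lim(x→0) f'(x)/g'(x) = lim(x→0) (1/(x + 1))/(1/(x + 1))
  = 1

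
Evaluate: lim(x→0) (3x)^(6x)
This is an exponential indeterminate form.

For exponential indeterminate forms, take the natural log:
  Let L = lim(x→0) (3x)^(6x)
  Then ln(L) = lim(x→0) [exponent × ln(base)]
  Evaluate using L'Hôpital or standard limits, then exponentiate.
  L = 1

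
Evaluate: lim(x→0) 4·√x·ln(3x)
This is a 0·∞ indeterminate form.

Rewrite 0·∞ as a quotient (0/0 or ∞/∞ form), then apply L'Hôpital's rule:
  lim(x→0) 4·√x·ln(3x) = 0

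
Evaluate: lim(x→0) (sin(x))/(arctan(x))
This is a 0/0 indeterminate form.

Apply L'Hôpital's rule: differentiate numerator and denominator separately.
  f(x) = sin(x)   ⇒   f'(x) = cos(x)
  g(x) = atan(x)   ⇒   g'(x) = 1/(x^2 + 1)
  lim(x→0) f'(x)/g'(x) = lim(x→0) (cos(x))/(1/(x^2 + 1))
  = 1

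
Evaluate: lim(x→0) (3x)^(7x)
This is an exponential indeterminate form.

For exponential indeterminate forms, take the natural log:
  Let L = lim(x→0) (3x)^(7x)
  Then ln(L) = lim(x→0) [exponent × ln(base)]
  Evaluate using L'Hôpital or standard limits, then exponentiate.
  L = 1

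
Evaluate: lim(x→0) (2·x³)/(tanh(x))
This is a 0/0 indeterminate form.

Apply L'Hôpital's rule: differentiate numerator and denominator separately.
  f(x) = 2·x^3   ⇒   f'(x) = 6·x^2
  g(x) = tanh(x)   ⇒   g'(x) = 1 - tanh(x)^2
  lim(x→0) f'(x)/g'(x) = lim(x→0) (6·x^2)/(1 - tanh(x)^2)
  = 0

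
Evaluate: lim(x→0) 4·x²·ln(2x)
This is a 0·∞ indeterminate form.

Rewrite 0·∞ as a quotient (0/0 or ∞/∞ form), then apply L'Hôpital's rule:
  lim(x→0) 4·x²·ln(2x) = 0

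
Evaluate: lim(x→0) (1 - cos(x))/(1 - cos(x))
This is a 0/0 indeterminate form.

Apply L'Hôpital's rule: differentiate numerator and denominator separately.
  f(x) = 1 - cos(x)   ⇒   f'(x) = sin(x)
  g(x) = 1 - cos(x)   ⇒   g'(x) = sin(x)
  lim(x→0) f'(x)/g'(x) = lim(x→0) (sin(x))/(sin(x))
  = 1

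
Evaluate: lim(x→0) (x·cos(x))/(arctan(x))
This is a 0/0 indeterminate form.

Apply L'Hôpital's rule: differentiate numerator and denominator separately.
  f(x) = x·cos(x)   ⇒   f'(x) = -x·sin(x) + cos(x)
  g(x) = atan(x)   ⇒   g'(x) = 1/(x^2 + 1)
  lim(x→0) f'(x)/g'(x) = lim(x→0) (-x·sin(x) + cos(x))/(1/(x^2 + 1))
  = 1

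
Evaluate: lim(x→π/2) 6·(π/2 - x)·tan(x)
This is a 0·∞ indeterminate form.

Rewrite 0·∞ as a quotient (0/0 or ∞/∞ form), then apply L'Hôpital's rule:
  lim(x→π/2) 6·(π/2 - x)·tan(x) = 6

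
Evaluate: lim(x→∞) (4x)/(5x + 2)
This is an ∞/∞ indeterminate form.

Apply L'Hôpital's rule: differentiate numerator and denominator separately.
  f(x) = 4·x   ⇒   f'(x) = 4
  g(x) = 5·x + 2   ⇒   g'(x) = 5
  lim(x→∞) f'(x)/g'(x) = lim(x→∞) (4)/(5)
  = 4/5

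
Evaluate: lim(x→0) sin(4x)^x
This is an exponential indeterminate form.

For exponential indeterminate forms, take the natural log:
  Let L = lim(x→0) sin(4x)^x
  Then ln(L) = lim(x→0) [exponent × ln(base)]
  Evaluate using L'Hôpital or standard limits, then exponentiate.
  L = 1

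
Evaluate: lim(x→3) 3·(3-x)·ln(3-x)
This is a 0·∞ indeterminate form.

Rewrite 0·∞ as a quotient (0/0 or ∞/∞ form), then apply L'Hôpital's rule:
  lim(x→3) 3·(3-x)·ln(3-x) = 0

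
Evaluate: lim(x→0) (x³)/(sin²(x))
This is a 0/0 indeterminate form.

Apply L'Hôpital's rule: differentiate numerator and denominator separately.
  f(x) = x^3   ⇒   f'(x) = 3·x^2
  g(x) = sin(x)^2   ⇒   g'(x) = 2·sin(x)·cos(x)
  lim(x→0) f'(x)/g'(x) = lim(x→0) (3·x^2)/(2·sin(x)·cos(x))
  = 0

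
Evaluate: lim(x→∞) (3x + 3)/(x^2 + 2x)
This is an ∞/∞ indeterminate form.

Apply L'Hôpital's rule: differentiate numerator and denominator separately.
  f(x) = 3·x + 3   ⇒   f'(x) = 3
  g(x) = x^2 + 2·x   ⇒   g'(x) = 2·x + 2
  lim(x→∞) f'(x)/g'(x) = lim(x→∞) (3)/(2·x + 2)
  = 0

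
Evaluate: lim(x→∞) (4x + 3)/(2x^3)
This is an ∞/∞ indeterminate form.

Apply L'Hôpital's rule: differentiate numerator and denominator separately.
  f(x) = 4·x + 3   ⇒   f'(x) = 4
  g(x) = 2·x^3   ⇒   g'(x) = 6·x^2
  lim(x→∞) f'(x)/g'(x) = lim(x→∞) (4)/(6·x^2)
  = 0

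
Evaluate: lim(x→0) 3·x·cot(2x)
This is a 0·∞ indeterminate form.

Rewrite 0·∞ as a quotient (0/0 or ∞/∞ form), then apply L'Hôpital's rule:
  lim(x→0) 3·x·cot(2x) = 3/2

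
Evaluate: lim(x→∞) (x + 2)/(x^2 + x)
This is an ∞/∞ indeterminate form.

Apply L'Hôpital's rule: differentiate numerator and denominator separately.
  f(x) = x + 2   ⇒   f'(x) = 1
  g(x) = x^2 + x   ⇒   g'(x) = 2·x + 1
  lim(x→∞) f'(x)/g'(x) = lim(x→∞) (1)/(2·x + 1)
  = 0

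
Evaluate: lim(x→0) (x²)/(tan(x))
This is a 0/0 indeterminate form.

Apply L'Hôpital's rule: differentiate numerator and denominator separately.
  f(x) = x^2   ⇒   f'(x) = 2·x
  g(x) = tan(x)   ⇒   g'(x) = tan(x)^2 + 1
  lim(x→0) f'(x)/g'(x) = lim(x→0) (2·x)/(tan(x)^2 + 1)
  = 0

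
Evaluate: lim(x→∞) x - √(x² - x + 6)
This is an ∞-∞ indeterminate form.

Combine fractions or rationalize to convert ∞-∞ to 0/0 form:
  lim(x→∞) x - √(x² - x + 6) = 1/2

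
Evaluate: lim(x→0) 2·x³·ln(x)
This is a 0·∞ indeterminate form.

Rewrite 0·∞ as a quotient (0/0 or ∞/∞ form), then apply L'Hôpital's rule:
  lim(x→0) 2·x³·ln(x) = 0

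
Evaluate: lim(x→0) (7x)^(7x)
This is an exponential indeterminate form.

For exponential indeterminate forms, take the natural log:
  Let L = lim(x→0) (7x)^(7x)
  Then ln(L) = lim(x→0) [exponent × ln(base)]
  Evaluate using L'Hôpital or standard limits, then exponentiate.
  L = 1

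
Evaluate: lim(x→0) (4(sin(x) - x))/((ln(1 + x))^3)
This is a 0/0 indeterminate form.

Apply L'Hôpital's rule: differentiate numerator and denominator separately.
  f(x) = -4·x + 4·sin(x)   ⇒   f'(x) = 4·cos(x) - 4
  g(x) = ln(x + 1)^3   ⇒   g'(x) = 3·ln(x + 1)^2/(x + 1)
  lim(x→0) f'(x)/g'(x) = lim(x→0) (4·cos(x) - 4)/(3·ln(x + 1)^2/(x + 1))
  = -2/3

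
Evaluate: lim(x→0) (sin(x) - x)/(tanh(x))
This is a 0/0 indeterminate form.

Apply L'Hôpital's rule: differentiate numerator and denominator separately.
  f(x) = -x + sin(x)   ⇒   f'(x) = cos(x) - 1
  g(x) = tanh(x)   ⇒   g'(x) = 1 - tanh(x)^2
  lim(x→0) f'(x)/g'(x) = lim(x→0) (cos(x) - 1)/(1 - tanh(x)^2)
  = 0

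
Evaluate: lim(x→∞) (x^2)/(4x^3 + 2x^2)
This is an ∞/∞ indeterminate form.

Apply L'Hôpital's rule: differentiate numerator and denominator separately.
  f(x) = x^2   ⇒   f'(x) = 2·x
  g(x) = 4·x^3 + 2·x^2   ⇒   g'(x) = 12·x^2 + 4·x
  lim(x→∞) f'(x)/g'(x) = lim(x→∞) (2·x)/(12·x^2 + 4·x)
  = 0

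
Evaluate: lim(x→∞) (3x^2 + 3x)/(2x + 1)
This is an ∞/∞ indeterminate form.

Apply L'Hôpital's rule: differentiate numerator and denominator separately.
  f(x) = 3·x^2 + 3·x   ⇒   f'(x) = 6·x + 3
  g(x) = 2·x + 1   ⇒   g'(x) = 2
  lim(x→∞) f'(x)/g'(x) = lim(x→∞) (6·x + 3)/(2)
  = ∞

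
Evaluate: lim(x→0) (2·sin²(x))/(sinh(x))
This is a 0/0 indeterminate form.

Apply L'Hôpital's rule: differentiate numerator and denominator separately.
  f(x) = 2·sin(x)^2   ⇒   f'(x) = 4·sin(x)·cos(x)
  g(x) = sinh(x)   ⇒   g'(x) = cosh(x)
  lim(x→0) f'(x)/g'(x) = lim(x→0) (4·sin(x)·cos(x))/(cosh(x))
  = 0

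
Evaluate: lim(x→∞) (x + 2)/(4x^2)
This is an ∞/∞ indeterminate form.

Apply L'Hôpital's rule: differentiate numerator and denominator separately.
  f(x) = x + 2   ⇒   f'(x) = 1
  g(x) = 4·x^2   ⇒   g'(x) = 8·x
  lim(x→∞) f'(x)/g'(x) = lim(x→∞) (1)/(8·x)
  = 0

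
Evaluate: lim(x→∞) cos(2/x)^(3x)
This is an exponential indeterminate form.

For exponential indeterminate forms, take the natural log:
  Let L = lim(x→∞) cos(2/x)^(3x)
  Then ln(L) = lim(x→∞) [exponent × ln(base)]
  Evaluate using L'Hôpital or standard limits, then exponentiate.
  L = 1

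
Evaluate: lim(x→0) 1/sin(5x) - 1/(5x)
This is an ∞-∞ indeterminate form.

Combine fractions or rationalize to convert ∞-∞ to 0/0 form:
  lim(x→0) 1/sin(5x) - 1/(5x) = 0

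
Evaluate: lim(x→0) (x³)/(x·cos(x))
This is a 0/0 indeterminate form.

Apply L'Hôpital's rule: differentiate numerator and denominator separately.
  f(x) = x^3   ⇒   f'(x) = 3·x^2
  g(x) = x·cos(x)   ⇒   g'(x) = -x·sin(x) + cos(x)
  lim(x→0) f'(x)/g'(x) = lim(x→0) (3·x^2)/(-x·sin(x) + cos(x))
  = 0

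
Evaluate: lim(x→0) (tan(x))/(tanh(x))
This is a 0/0 indeterminate form.

Apply L'Hôpital's rule: differentiate numerator and denominator separately.
  f(x) = tan(x)   ⇒   f'(x) = tan(x)^2 + 1
  g(x) = tanh(x)   ⇒   g'(x) = 1 - tanh(x)^2
  lim(x→0) f'(x)/g'(x) = lim(x→0) (tan(x)^2 + 1)/(1 - tanh(x)^2)
  = 1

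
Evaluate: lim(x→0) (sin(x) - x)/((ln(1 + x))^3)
This is a 0/0 indeterminate form.

Apply L'Hôpital's rule: differentiate numerator and denominator separately.
  f(x) = -x + sin(x)   ⇒   f'(x) = cos(x) - 1
  g(x) = ln(x + 1)^3   ⇒   g'(x) = 3·ln(x + 1)^2/(x + 1)
  lim(x→0) f'(x)/g'(x) = lim(x→0) (cos(x) - 1)/(3·ln(x + 1)^2/(x + 1))
  = -1/6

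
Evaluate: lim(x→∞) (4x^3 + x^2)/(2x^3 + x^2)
This is an ∞/∞ indeterminate form.

Apply L'Hôpital's rule: differentiate numerator and denominator separately.
  f(x) = 4·x^3 + x^2   ⇒   f'(x) = 12·x^2 + 2·x
  g(x) = 2·x^3 + x^2   ⇒   g'(x) = 6·x^2 + 2·x
  lim(x→∞) f'(x)/g'(x) = lim(x→∞) (12·x^2 + 2·x)/(6·x^2 + 2·x)
  = 2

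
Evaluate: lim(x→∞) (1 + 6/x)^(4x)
This is an exponential indeterminate form.

For exponential indeterminate forms, take the natural log:
  Let L = lim(x→∞) (1 + 6/x)^(4x)
  Then ln(L) = lim(x→∞) [exponent × ln(base)]
  Evaluate using L'Hôpital or standard limits, then exponentiate.
  L = e^(24)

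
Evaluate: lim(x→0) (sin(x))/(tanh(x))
This is a 0/0 indeterminate form.

Apply L'Hôpital's rule: differentiate numerator and denominator separately.
  f(x) = sin(x)   ⇒   f'(x) = cos(x)
  g(x) = tanh(x)   ⇒   g'(x) = 1 - tanh(x)^2
  lim(x→0) f'(x)/g'(x) = lim(x→0) (cos(x))/(1 - tanh(x)^2)
  = 1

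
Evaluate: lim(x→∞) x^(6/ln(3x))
This is an exponential indeterminate form.

For exponential indeterminate forms, take the natural log:
  Let L = lim(x→∞) x^(6/ln(3x))
  Then ln(L) = lim(x→∞) [exponent × ln(base)]
  Evaluate using L'Hôpital or standard limits, then exponentiate.
  L = e^(6)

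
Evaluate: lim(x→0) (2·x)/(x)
This is a 0/0 indeterminate form.

Apply L'Hôpital's rule: differentiate numerator and denominator separately.
  f(x) = 2·x   ⇒   f'(x) = 2
  g(x) = x   ⇒   g'(x) = 1
  lim(x→0) f'(x)/g'(x) = lim(x→0) (2)/(1)
  = 2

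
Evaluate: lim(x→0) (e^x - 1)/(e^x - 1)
This is a 0/0 indeterminate form.

Apply L'Hôpital's rule: differentiate numerator and denominator separately.
  f(x) = e^(x) - 1   ⇒   f'(x) = e^(x)
  g(x) = e^(x) - 1   ⇒   g'(x) = e^(x)
  lim(x→0) f'(x)/g'(x) = lim(x→0) (e^(x))/(e^(x))
  = 1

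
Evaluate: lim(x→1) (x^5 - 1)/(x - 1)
This is a standard limit.

Factor or rationalize the expression:
  lim(x→1) (x^5 - 1)/(x - 1) = 5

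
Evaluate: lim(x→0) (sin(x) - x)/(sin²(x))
This is a 0/0 indeterminate form.

Apply L'Hôpital's rule: differentiate numerator and denominator separately.
  f(x) = -x + sin(x)   ⇒   f'(x) = cos(x) - 1
  g(x) = sin(x)^2   ⇒   g'(x) = 2·sin(x)·cos(x)
  lim(x→0) f'(x)/g'(x) = lim(x→0) (cos(x) - 1)/(2·sin(x)·cos(x))
  = 0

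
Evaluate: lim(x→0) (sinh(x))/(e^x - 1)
This is a 0/0 indeterminate form.

Apply L'Hôpital's rule: differentiate numerator and denominator separately.
  f(x) = sinh(x)   ⇒   f'(x) = cosh(x)
  g(x) = e^(x) - 1   ⇒   g'(x) = e^(x)
  lim(x→0) f'(x)/g'(x) = lim(x→0) (cosh(x))/(e^(x))
  = 1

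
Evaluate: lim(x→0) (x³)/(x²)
This is a 0/0 indeterminate form.

Apply L'Hôpital's rule: differentiate numerator and denominator separately.
  f(x) = x^3   ⇒   f'(x) = 3·x^2
  g(x) = x^2   ⇒   g'(x) = 2·x
  lim(x→0) f'(x)/g'(x) = lim(x→0) (3·x^2)/(2·x)
  = 0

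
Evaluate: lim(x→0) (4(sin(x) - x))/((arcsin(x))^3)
This is a 0/0 indeterminate form.

Apply L'Hôpital's rule: differentiate numerator and denominator separately.
  f(x) = -4·x + 4·sin(x)   ⇒   f'(x) = 4·cos(x) - 4
  g(x) = asin(x)^3   ⇒   g'(x) = 3·asin(x)^2/sqrt(1 - x^2)
  lim(x→0) f'(x)/g'(x) = lim(x→0) (4·cos(x) - 4)/(3·asin(x)^2/sqrt(1 - x^2))
  = -2/3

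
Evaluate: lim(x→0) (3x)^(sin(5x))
This is an exponential indeterminate form.

For exponential indeterminate forms, take the natural log:
  Let L = lim(x→0) (3x)^(sin(5x))
  Then ln(L) = lim(x→0) [exponent × ln(base)]
  Evaluate using L'Hôpital or standard limits, then exponentiate.
  L = 1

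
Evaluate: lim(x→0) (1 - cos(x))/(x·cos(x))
This is a 0/0 indeterminate form.

Apply L'Hôpital's rule: differentiate numerator and denominator separately.
  f(x) = 1 - cos(x)   ⇒   f'(x) = sin(x)
  g(x) = x·cos(x)   ⇒   g'(x) = -x·sin(x) + cos(x)
  lim(x→0) f'(x)/g'(x) = lim(x→0) (sin(x))/(-x·sin(x) + cos(x))
  = 0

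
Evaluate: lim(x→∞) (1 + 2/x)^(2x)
This is an exponential indeterminate form.

For exponential indeterminate forms, take the natural log:
  Let L = lim(x→∞) (1 + 2/x)^(2x)
  Then ln(L) = lim(x→∞) [exponent × ln(base)]
  Evaluate using L'Hôpital or standard limits, then exponentiate.
  L = e^(4)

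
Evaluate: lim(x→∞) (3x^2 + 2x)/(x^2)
This is an ∞/∞ indeterminate form.

Apply L'Hôpital's rule: differentiate numerator and denominator separately.
  f(x) = 3·x^2 + 2·x   ⇒   f'(x) = 6·x + 2
  g(x) = x^2   ⇒   g'(x) = 2·x
  lim(x→∞) f'(x)/g'(x) = lim(x→∞) (6·x + 2)/(2·x)
  = 3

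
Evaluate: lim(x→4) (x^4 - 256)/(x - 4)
This is a standard limit.

Factor or rationalize the expression:
  lim(x→4) (x^4 - 256)/(x - 4) = 256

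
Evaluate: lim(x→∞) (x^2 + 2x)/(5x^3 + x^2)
This is an ∞/∞ indeterminate form.

Apply L'Hôpital's rule: differentiate numerator and denominator separately.
  f(x) = x^2 + 2·x   ⇒   f'(x) = 2·x + 2
  g(x) = 5·x^3 + x^2   ⇒   g'(x) = 15·x^2 + 2·x
  lim(x→∞) f'(x)/g'(x) = lim(x→∞) (2·x + 2)/(15·x^2 + 2·x)
  = 0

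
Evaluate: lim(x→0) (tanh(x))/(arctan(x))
This is a 0/0 indeterminate form.

Apply L'Hôpital's rule: differentiate numerator and denominator separately.
  f(x) = tanh(x)   ⇒   f'(x) = 1 - tanh(x)^2
  g(x) = atan(x)   ⇒   g'(x) = 1/(x^2 + 1)
  lim(x→0) f'(x)/g'(x) = lim(x→0) (1 - tanh(x)^2)/(1/(x^2 + 1))
  = 1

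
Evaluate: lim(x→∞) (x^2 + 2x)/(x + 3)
This is an ∞/∞ indeterminate form.

Apply L'Hôpital's rule: differentiate numerator and denominator separately.
  f(x) = x^2 + 2·x   ⇒   f'(x) = 2·x + 2
  g(x) = x + 3   ⇒   g'(x) = 1
  lim(x→∞) f'(x)/g'(x) = lim(x→∞) (2·x + 2)/(1)
  = ∞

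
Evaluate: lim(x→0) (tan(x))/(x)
This is a 0/0 indeterminate form.

Apply L'Hôpital's rule: differentiate numerator and denominator separately.
  f(x) = tan(x)   ⇒   f'(x) = tan(x)^2 + 1
  g(x) = x   ⇒   g'(x) = 1
  lim(x→0) f'(x)/g'(x) = lim(x→0) (tan(x)^2 + 1)/(1)
  = 1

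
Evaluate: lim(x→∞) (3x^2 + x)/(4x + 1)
This is an ∞/∞ indeterminate form.

Apply L'Hôpital's rule: differentiate numerator and denominator separately.
  f(x) = 3·x^2 + x   ⇒   f'(x) = 6·x + 1
  g(x) = 4·x + 1   ⇒   g'(x) = 4
  lim(x→∞) f'(x)/g'(x) = lim(x→∞) (6·x + 1)/(4)
  = ∞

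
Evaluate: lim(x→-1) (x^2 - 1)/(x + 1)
This is a standard limit.

Factor or rationalize the expression:
  lim(x→-1) (x^2 - 1)/(x + 1) = -2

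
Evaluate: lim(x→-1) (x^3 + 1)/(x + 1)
This is a standard limit.

Factor or rationalize the expression:
  lim(x→-1) (x^3 + 1)/(x + 1) = 3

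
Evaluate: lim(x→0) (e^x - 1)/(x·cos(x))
This is a 0/0 indeterminate form.

Apply L'Hôpital's rule: differentiate numerator and denominator separately.
  f(x) = e^(x) - 1   ⇒   f'(x) = e^(x)
  g(x) = x·cos(x)   ⇒   g'(x) = -x·sin(x) + cos(x)
  lim(x→0) f'(x)/g'(x) = lim(x→0) (e^(x))/(-x·sin(x) + cos(x))
  = 1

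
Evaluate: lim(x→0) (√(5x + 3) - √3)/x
This is a standard limit.

Factor or rationalize the expression:
  lim(x→0) (√(5x + 3) - √3)/x = 5·sqrt(3)/6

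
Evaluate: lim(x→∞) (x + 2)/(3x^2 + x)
This is an ∞/∞ indeterminate form.

Apply L'Hôpital's rule: differentiate numerator and denominator separately.
  f(x) = x + 2   ⇒   f'(x) = 1
  g(x) = 3·x^2 + x   ⇒   g'(x) = 6·x + 1
  lim(x→∞) f'(x)/g'(x) = lim(x→∞) (1)/(6·x + 1)
  = 0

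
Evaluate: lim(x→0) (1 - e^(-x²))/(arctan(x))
This is a 0/0 indeterminate form.

Apply L'Hôpital's rule: differentiate numerator and denominator separately.
  f(x) = 1 - e^(-x^2)   ⇒   f'(x) = 2·x·e^(-x^2)
  g(x) = atan(x)   ⇒   g'(x) = 1/(x^2 + 1)
  lim(x→0) f'(x)/g'(x) = lim(x→0) (2·x·e^(-x^2))/(1/(x^2 + 1))
  = 0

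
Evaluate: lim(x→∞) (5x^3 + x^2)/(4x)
This is an ∞/∞ indeterminate form.

Apply L'Hôpital's rule: differentiate numerator and denominator separately.
  f(x) = 5·x^3 + x^2   ⇒   f'(x) = 15·x^2 + 2·x
  g(x) = 4·x   ⇒   g'(x) = 4
  lim(x→∞) f'(x)/g'(x) = lim(x→∞) (15·x^2 + 2·x)/(4)
  = ∞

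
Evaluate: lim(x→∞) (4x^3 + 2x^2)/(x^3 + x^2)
This is an ∞/∞ indeterminate form.

Apply L'Hôpital's rule: differentiate numerator and denominator separately.
  f(x) = 4·x^3 + 2·x^2   ⇒   f'(x) = 12·x^2 + 4·x
  g(x) = x^3 + x^2   ⇒   g'(x) = 3·x^2 + 2·x
  lim(x→∞) f'(x)/g'(x) = lim(x→∞) (12·x^2 + 4·x)/(3·x^2 + 2·x)
  = 4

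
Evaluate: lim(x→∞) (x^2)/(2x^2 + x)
This is an ∞/∞ indeterminate form.

Apply L'Hôpital's rule: differentiate numerator and denominator separately.
  f(x) = x^2   ⇒   f'(x) = 2·x
  g(x) = 2·x^2 + x   ⇒   g'(x) = 4·x + 1
  lim(x→∞) f'(x)/g'(x) = lim(x→∞) (2·x)/(4·x + 1)
  = 1/2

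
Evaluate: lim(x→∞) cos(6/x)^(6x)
This is an exponential indeterminate form.

For exponential indeterminate forms, take the natural log:
  Let L = lim(x→∞) cos(6/x)^(6x)
  Then ln(L) = lim(x→∞) [exponent × ln(base)]
  Evaluate using L'Hôpital or standard limits, then exponentiate.
  L = 1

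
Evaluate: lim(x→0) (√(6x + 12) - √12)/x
This is a standard limit.

Factor or rationalize the expression:
  lim(x→0) (√(6x + 12) - √12)/x = sqrt(3)/2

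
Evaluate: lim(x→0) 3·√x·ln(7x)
This is a 0·∞ indeterminate form.

Rewrite 0·∞ as a quotient (0/0 or ∞/∞ form), then apply L'Hôpital's rule:
  lim(x→0) 3·√x·ln(7x) = 0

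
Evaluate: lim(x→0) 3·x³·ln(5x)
This is a 0·∞ indeterminate form.

Rewrite 0·∞ as a quotient (0/0 or ∞/∞ form), then apply L'Hôpital's rule:
  lim(x→0) 3·x³·ln(5x) = 0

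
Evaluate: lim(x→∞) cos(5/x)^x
This is an exponential indeterminate form.

For exponential indeterminate forms, take the natural log:
  Let L = lim(x→∞) cos(5/x)^x
  Then ln(L) = lim(x→∞) [exponent × ln(base)]
  Evaluate using L'Hôpital or standard limits, then exponentiate.
  L = 1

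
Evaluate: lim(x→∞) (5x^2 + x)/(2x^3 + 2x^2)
This is an ∞/∞ indeterminate form.

Apply L'Hôpital's rule: differentiate numerator and denominator separately.
  f(x) = 5·x^2 + x   ⇒   f'(x) = 10·x + 1
  g(x) = 2·x^3 + 2·x^2   ⇒   g'(x) = 6·x^2 + 4·x
  lim(x→∞) f'(x)/g'(x) = lim(x→∞) (10·x + 1)/(6·x^2 + 4·x)
  = 0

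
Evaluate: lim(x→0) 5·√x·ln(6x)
This is a 0·∞ indeterminate form.

Rewrite 0·∞ as a quotient (0/0 or ∞/∞ form), then apply L'Hôpital's rule:
  lim(x→0) 5·√x·ln(6x) = 0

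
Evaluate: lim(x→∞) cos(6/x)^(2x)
This is an exponential indeterminate form.

For exponential indeterminate forms, take the natural log:
  Let L = lim(x→∞) cos(6/x)^(2x)
  Then ln(L) = lim(x→∞) [exponent × ln(base)]
  Evaluate using L'Hôpital or standard limits, then exponentiate.
  L = 1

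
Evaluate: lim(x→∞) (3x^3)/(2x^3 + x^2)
This is an ∞/∞ indeterminate form.

Apply L'Hôpital's rule: differentiate numerator and denominator separately.
  f(x) = 3·x^3   ⇒   f'(x) = 9·x^2
  g(x) = 2·x^3 + x^2   ⇒   g'(x) = 6·x^2 + 2·x
  lim(x→∞) f'(x)/g'(x) = lim(x→∞) (9·x^2)/(6·x^2 + 2·x)
  = 3/2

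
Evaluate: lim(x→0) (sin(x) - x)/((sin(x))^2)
This is a 0/0 indeterminate form.

Apply L'Hôpital's rule: differentiate numerator and denominator separately.
  f(x) = -x + sin(x)   ⇒   f'(x) = cos(x) - 1
  g(x) = sin(x)^2   ⇒   g'(x) = 2·sin(x)·cos(x)
  lim(x→0) f'(x)/g'(x) = lim(x→0) (cos(x) - 1)/(2·sin(x)·cos(x))
  = 0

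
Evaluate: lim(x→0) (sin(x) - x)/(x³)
This is a 0/0 indeterminate form.

Apply L'Hôpital's rule: differentiate numerator and denominator separately.
  f(x) = -x + sin(x)   ⇒   f'(x) = cos(x) - 1
  g(x) = x^3   ⇒   g'(x) = 3·x^2
  lim(x→0) f'(x)/g'(x) = lim(x→0) (cos(x) - 1)/(3·x^2)
  = -1/6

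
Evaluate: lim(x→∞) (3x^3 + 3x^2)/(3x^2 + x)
This is an ∞/∞ indeterminate form.

Apply L'Hôpital's rule: differentiate numerator and denominator separately.
  f(x) = 3·x^3 + 3·x^2   ⇒   f'(x) = 9·x^2 + 6·x
  g(x) = 3·x^2 + x   ⇒   g'(x) = 6·x + 1
  lim(x→∞) f'(x)/g'(x) = lim(x→∞) (9·x^2 + 6·x)/(6·x + 1)
  = ∞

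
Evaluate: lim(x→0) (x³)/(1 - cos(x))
This is a 0/0 indeterminate form.

Apply L'Hôpital's rule: differentiate numerator and denominator separately.
  f(x) = x^3   ⇒   f'(x) = 3·x^2
  g(x) = 1 - cos(x)   ⇒   g'(x) = sin(x)
  lim(x→0) f'(x)/g'(x) = lim(x→0) (3·x^2)/(sin(x))
  = 0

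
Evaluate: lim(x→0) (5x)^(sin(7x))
This is an exponential indeterminate form.

For exponential indeterminate forms, take the natural log:
  Let L = lim(x→0) (5x)^(sin(7x))
  Then ln(L) = lim(x→0) [exponent × ln(base)]
  Evaluate using L'Hôpital or standard limits, then exponentiate.
  L = 1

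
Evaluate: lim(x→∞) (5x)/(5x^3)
This is an ∞/∞ indeterminate form.

Apply L'Hôpital's rule: differentiate numerator and denominator separately.
  f(x) = 5·x   ⇒   f'(x) = 5
  g(x) = 5·x^3   ⇒   g'(x) = 15·x^2
  lim(x→∞) f'(x)/g'(x) = lim(x→∞) (5)/(15·x^2)
  = 0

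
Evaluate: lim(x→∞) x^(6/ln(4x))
This is an exponential indeterminate form.

For exponential indeterminate forms, take the natural log:
  Let L = lim(x→∞) x^(6/ln(4x))
  Then ln(L) = lim(x→∞) [exponent × ln(base)]
  Evaluate using L'Hôpital or standard limits, then exponentiate.
  L = e^(6)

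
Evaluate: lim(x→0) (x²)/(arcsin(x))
This is a 0/0 indeterminate form.

Apply L'Hôpital's rule: differentiate numerator and denominator separately.
  f(x) = x^2   ⇒   f'(x) = 2·x
  g(x) = asin(x)   ⇒   g'(x) = 1/sqrt(1 - x^2)
  lim(x→0) f'(x)/g'(x) = lim(x→0) (2·x)/(1/sqrt(1 - x^2))
  = 0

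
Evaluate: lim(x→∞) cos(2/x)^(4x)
This is an exponential indeterminate form.

For exponential indeterminate forms, take the natural log:
  Let L = lim(x→∞) cos(2/x)^(4x)
  Then ln(L) = lim(x→∞) [exponent × ln(base)]
  Evaluate using L'Hôpital or standard limits, then exponentiate.
  L = 1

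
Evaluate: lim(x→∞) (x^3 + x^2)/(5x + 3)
This is an ∞/∞ indeterminate form.

Apply L'Hôpital's rule: differentiate numerator and denominator separately.
  f(x) = x^3 + x^2   ⇒   f'(x) = 3·x^2 + 2·x
  g(x) = 5·x + 3   ⇒   g'(x) = 5
  lim(x→∞) f'(x)/g'(x) = lim(x→∞) (3·x^2 + 2·x)/(5)
  = ∞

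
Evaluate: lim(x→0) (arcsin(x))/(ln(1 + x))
This is a 0/0 indeterminate form.

Apply L'Hôpital's rule: differentiate numerator and denominator separately.
  f(x) = asin(x)   ⇒   f'(x) = 1/sqrt(1 - x^2)
  g(x) = ln(x + 1)   ⇒   g'(x) = 1/(x + 1)
  lim(x→0) f'(x)/g'(x) = lim(x→0) (1/sqrt(1 - x^2))/(1/(x + 1))
  = 1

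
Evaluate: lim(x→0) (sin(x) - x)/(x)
This is a 0/0 indeterminate form.

Apply L'Hôpital's rule: differentiate numerator and denominator separately.
  f(x) = -x + sin(x)   ⇒   f'(x) = cos(x) - 1
  g(x) = x   ⇒   g'(x) = 1
  lim(x→0) f'(x)/g'(x) = lim(x→0) (cos(x) - 1)/(1)
  = 0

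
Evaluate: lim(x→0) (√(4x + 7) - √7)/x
This is a standard limit.

Factor or rationalize the expression:
  lim(x→0) (√(4x + 7) - √7)/x = 2·sqrt(7)/7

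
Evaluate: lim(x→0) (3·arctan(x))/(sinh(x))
This is a 0/0 indeterminate form.

Apply L'Hôpital's rule: differentiate numerator and denominator separately.
  f(x) = 3·atan(x)   ⇒   f'(x) = 3/(x^2 + 1)
  g(x) = sinh(x)   ⇒   g'(x) = cosh(x)
  lim(x→0) f'(x)/g'(x) = lim(x→0) (3/(x^2 + 1))/(cosh(x))
  = 3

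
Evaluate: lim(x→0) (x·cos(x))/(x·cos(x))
This is a 0/0 indeterminate form.

Apply L'Hôpital's rule: differentiate numerator and denominator separately.
  f(x) = x·cos(x)   ⇒   f'(x) = -x·sin(x) + cos(x)
  g(x) = x·cos(x)   ⇒   g'(x) = -x·sin(x) + cos(x)
  lim(x→0) f'(x)/g'(x) = lim(x→0) (-x·sin(x) + cos(x))/(-x·sin(x) + cos(x))
  = 1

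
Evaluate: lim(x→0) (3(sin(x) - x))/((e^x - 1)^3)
This is a 0/0 indeterminate form.

Apply L'Hôpital's rule: differentiate numerator and denominator separately.
  f(x) = -3·x + 3·sin(x)   ⇒   f'(x) = 3·cos(x) - 3
  g(x) = (e^(x) - 1)^3   ⇒   g'(x) = 3·(e^(x) - 1)^2·e^(x)
  lim(x→0) f'(x)/g'(x) = lim(x→0) (3·cos(x) - 3)/(3·(e^(x) - 1)^2·e^(x))
  = -1/2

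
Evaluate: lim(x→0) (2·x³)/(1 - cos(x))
This is a 0/0 indeterminate form.

Apply L'Hôpital's rule: differentiate numerator and denominator separately.
  f(x) = 2·x^3   ⇒   f'(x) = 6·x^2
  g(x) = 1 - cos(x)   ⇒   g'(x) = sin(x)
  lim(x→0) f'(x)/g'(x) = lim(x→0) (6·x^2)/(sin(x))
  = 0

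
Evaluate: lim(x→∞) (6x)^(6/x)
This is an exponential indeterminate form.

For exponential indeterminate forms, take the natural log:
  Let L = lim(x→∞) (6x)^(6/x)
  Then ln(L) = lim(x→∞) [exponent × ln(base)]
  Evaluate using L'Hôpital or standard limits, then exponentiate.
  L = 1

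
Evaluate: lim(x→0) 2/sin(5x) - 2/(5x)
This is an ∞-∞ indeterminate form.

Combine fractions or rationalize to convert ∞-∞ to 0/0 form:
  lim(x→0) 2/sin(5x) - 2/(5x) = 0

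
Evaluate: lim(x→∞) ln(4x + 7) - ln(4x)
This is an ∞-∞ indeterminate form.

Combine fractions or rationalize to convert ∞-∞ to 0/0 form:
  lim(x→∞) ln(4x + 7) - ln(4x) = 0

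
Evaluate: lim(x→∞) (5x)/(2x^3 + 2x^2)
This is an ∞/∞ indeterminate form.

Apply L'Hôpital's rule: differentiate numerator and denominator separately.
  f(x) = 5·x   ⇒   f'(x) = 5
  g(x) = 2·x^3 + 2·x^2   ⇒   g'(x) = 6·x^2 + 4·x
  lim(x→∞) f'(x)/g'(x) = lim(x→∞) (5)/(6·x^2 + 4·x)
  = 0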